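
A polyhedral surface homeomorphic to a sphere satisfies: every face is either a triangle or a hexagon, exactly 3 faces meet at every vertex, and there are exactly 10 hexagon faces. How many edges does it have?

Let x be the number of triangles; then F = 10 + x.
Edge–face incidences: 2E = 6·10 + 3·x = 60 + 3x.
Every vertex has degree 3, so 3V = 2E.
Euler: V − E + F = 2 ⇒ (2E)/3 − E + (10 + x) = 2.
Multiply by 6: 2·(2E) − 3·(2E) + 6·(10 + x) = 12, i.e. 60 + 6x − (60 + 3x) = 12.
Collecting terms: 3x = 12, so x = 4.
Then 2E = 60 + 3·4 = 72, so E = 36, V = 2E/3 = 24, F = 10 + 4 = 14.

36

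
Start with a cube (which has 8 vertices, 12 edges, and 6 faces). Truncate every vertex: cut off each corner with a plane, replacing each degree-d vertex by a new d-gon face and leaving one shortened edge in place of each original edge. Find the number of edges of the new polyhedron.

36

Truncation replaces each original edge-end by a new vertex, so V′ = 2E = 24.
Each original edge survives, and each old vertex of degree d contributes d new edges; summing degrees gives Σd = 2E, so E′ = E + 2E = 3E = 36.
Each original face survives and each original vertex becomes one new face: F′ = F + V = 14.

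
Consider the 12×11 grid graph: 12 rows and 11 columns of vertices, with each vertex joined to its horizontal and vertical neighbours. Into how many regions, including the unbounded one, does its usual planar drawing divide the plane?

111

The grid has V = 12·11 = 132 vertices and E = 12·10 + 11·11 = 241 edges.
F = 2 − V + E = 2 − 132 + 241 = 111.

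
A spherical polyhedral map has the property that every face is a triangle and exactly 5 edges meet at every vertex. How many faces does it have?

20

Each face has 3 edges and each edge borders two faces, so 2E = 3F.
Each vertex has degree 5, so 5V = 2E and hence V = 3F/5.
Euler: V − E + F = 2 ⇒ (3F/5) − (3F/2) + F = 2.
Multiply by 10: (6 − 15 + 10)F = 20, i.e. 1F = 20.
So F = 20, E = 3·20/2 = 30, V = 3·20/5 = 12.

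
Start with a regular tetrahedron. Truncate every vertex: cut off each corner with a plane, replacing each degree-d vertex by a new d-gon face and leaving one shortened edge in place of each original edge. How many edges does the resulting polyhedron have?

18

The base solid has V = 4, E = 6, F = 4.
Truncation replaces each original edge-end by a new vertex, so V′ = 2E = 12.
Each original edge survives, and each old vertex of degree d contributes d new edges; summing degrees gives Σd = 2E, so E′ = E + 2E = 3E = 18.
Each original face survives and each original vertex becomes one new face: F′ = F + V = 8.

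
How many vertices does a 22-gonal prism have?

44

A prism on an n-gon has two n-gon bases and n rectangular sides: V = 2·22 = 44, E = 3·22 = 66, F = 22 + 2 = 24.
Check: V − E + F = 44 − 66 + 24 = 2.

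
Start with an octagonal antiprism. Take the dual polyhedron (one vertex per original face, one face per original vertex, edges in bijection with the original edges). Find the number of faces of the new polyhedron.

16

The base solid has V = 16, E = 32, F = 18.
The dual swaps V and F and preserves E: V′ = F = 18, E′ = E = 32, F′ = V = 16.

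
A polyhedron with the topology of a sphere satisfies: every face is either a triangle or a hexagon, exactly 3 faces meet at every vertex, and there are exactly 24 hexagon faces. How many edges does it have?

78

Let x be the number of triangles; then F = 24 + x.
Edge–face incidences: 2E = 6·24 + 3·x = 144 + 3x.
Every vertex has degree 3, so 3V = 2E.
Euler: V − E + F = 2 ⇒ (2E)/3 − E + (24 + x) = 2.
Multiply by 6: 2·(2E) − 3·(2E) + 6·(24 + x) = 12, i.e. 144 + 6x − (144 + 3x) = 12.
Collecting terms: 3x = 12, so x = 4.
Then 2E = 144 + 3·4 = 156, so E = 78, V = 2E/3 = 52, F = 24 + 4 = 28.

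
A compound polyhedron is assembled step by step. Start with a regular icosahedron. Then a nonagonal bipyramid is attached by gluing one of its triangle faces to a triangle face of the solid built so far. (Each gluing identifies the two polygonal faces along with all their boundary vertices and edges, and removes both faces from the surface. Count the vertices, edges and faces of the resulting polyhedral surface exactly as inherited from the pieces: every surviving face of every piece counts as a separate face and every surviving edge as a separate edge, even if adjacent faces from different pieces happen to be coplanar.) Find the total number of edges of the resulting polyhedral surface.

54

A regular icosahedron: V=12, E=30, F=20.
Attach a nonagonal bipyramid (V=11, E=27, F=18) along a 3-gon: merge 3 vertices and 3 edges, delete both glued faces → V=20, E=54, F=36.
Check: V − E + F = 20 − 54 + 36 = 2.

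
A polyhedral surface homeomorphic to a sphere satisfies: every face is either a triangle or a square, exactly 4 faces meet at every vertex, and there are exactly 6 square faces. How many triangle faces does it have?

Let x be the number of triangles; then F = 6 + x.
Edge–face incidences: 2E = 4·6 + 3·x = 24 + 3x.
Every vertex has degree 4, so 4V = 2E.
Euler: V − E + F = 2 ⇒ (2E)/4 − E + (6 + x) = 2.
Multiply by 8: 2·(2E) − 4·(2E) + 8·(6 + x) = 16, i.e. 48 + 8x − 2·(24 + 3x) = 16.
Collecting terms: 2x = 16, so x = 8.
Then 2E = 24 + 3·8 = 48, so E = 24, V = 2E/4 = 12, F = 6 + 8 = 14.

8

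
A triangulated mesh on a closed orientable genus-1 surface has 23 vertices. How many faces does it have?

χ = 2 − 2·1 = 0, and every face is a triangle so 3F = 2E.
V − E + F = 0 with E = 3F/2 gives 23 − (3/2 − 1)·F = 0, so F = 46 and E = 69.

46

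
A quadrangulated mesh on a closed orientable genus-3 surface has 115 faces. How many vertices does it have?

χ = 2 − 2·3 = -4, and every face is a square so 4F = 2E.
E = 4·115/2 = 230. Then V = -4 + E − F = -4 + 230 − 115 = 111.

111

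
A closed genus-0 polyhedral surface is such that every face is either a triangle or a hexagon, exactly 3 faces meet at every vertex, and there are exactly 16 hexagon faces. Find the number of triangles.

4

Let x be the number of triangles; then F = 16 + x.
Edge–face incidences: 2E = 6·16 + 3·x = 96 + 3x.
Every vertex has degree 3, so 3V = 2E.
Euler: V − E + F = 2 ⇒ (2E)/3 − E + (16 + x) = 2.
Multiply by 6: 2·(2E) − 3·(2E) + 6·(16 + x) = 12, i.e. 96 + 6x − (96 + 3x) = 12.
Collecting terms: 3x = 12, so x = 4.
Then 2E = 96 + 3·4 = 108, so E = 54, V = 2E/3 = 36, F = 16 + 4 = 20.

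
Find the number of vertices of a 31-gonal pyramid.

32

A pyramid on an n-gon base has one n-gon and n triangles: V = 31 + 1 = 32, E = 2·31 = 62, F = 31 + 1 = 32.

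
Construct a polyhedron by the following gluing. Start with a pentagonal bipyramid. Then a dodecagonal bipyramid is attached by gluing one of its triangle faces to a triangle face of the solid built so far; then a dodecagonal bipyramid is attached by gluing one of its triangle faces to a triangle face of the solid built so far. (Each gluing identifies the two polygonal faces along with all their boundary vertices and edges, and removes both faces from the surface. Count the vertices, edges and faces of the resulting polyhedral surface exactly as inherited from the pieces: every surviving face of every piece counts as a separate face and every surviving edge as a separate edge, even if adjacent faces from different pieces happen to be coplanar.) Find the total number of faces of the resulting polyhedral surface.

A pentagonal bipyramid: V=7, E=15, F=10.
Attach a dodecagonal bipyramid (V=14, E=36, F=24) along a 3-gon: merge 3 vertices and 3 edges, delete both glued faces → V=18, E=48, F=32.
Attach a dodecagonal bipyramid (V=14, E=36, F=24) along a 3-gon: merge 3 vertices and 3 edges, delete both glued faces → V=29, E=81, F=54.
Check: V − E + F = 29 − 81 + 54 = 2.

54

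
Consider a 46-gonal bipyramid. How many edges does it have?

138

A bipyramid over an n-gon has 2n triangular faces and n + 2 vertices: V = 46 + 2 = 48, E = 3·46 = 138, F = 2·46 = 92.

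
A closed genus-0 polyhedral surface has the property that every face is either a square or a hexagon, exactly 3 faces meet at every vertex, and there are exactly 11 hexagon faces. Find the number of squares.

6

Let x be the number of squares; then F = 11 + x.
Edge–face incidences: 2E = 6·11 + 4·x = 66 + 4x.
Every vertex has degree 3, so 3V = 2E.
Euler: V − E + F = 2 ⇒ (2E)/3 − E + (11 + x) = 2.
Multiply by 6: 2·(2E) − 3·(2E) + 6·(11 + x) = 12, i.e. 66 + 6x − (66 + 4x) = 12.
Collecting terms: 2x = 12, so x = 6.
Then 2E = 66 + 4·6 = 90, so E = 45, V = 2E/3 = 30, F = 11 + 6 = 17.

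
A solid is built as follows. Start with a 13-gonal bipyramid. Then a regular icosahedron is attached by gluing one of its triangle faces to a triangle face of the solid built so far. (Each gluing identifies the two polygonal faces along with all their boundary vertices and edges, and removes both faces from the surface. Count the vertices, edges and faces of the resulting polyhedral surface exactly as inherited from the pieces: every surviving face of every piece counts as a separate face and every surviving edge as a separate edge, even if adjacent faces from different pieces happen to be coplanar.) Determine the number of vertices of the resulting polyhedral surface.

A 13-gonal bipyramid: V=15, E=39, F=26.
Attach a regular icosahedron (V=12, E=30, F=20) along a 3-gon: merge 3 vertices and 3 edges, delete both glued faces → V=24, E=66, F=44.
Check: V − E + F = 24 − 66 + 44 = 2.

24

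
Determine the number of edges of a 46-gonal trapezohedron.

The n-trapezohedron (dual of the n-antiprism) has V = 2·46 + 2 = 94, E = 4·46 = 184, F = 2·46 = 92.

184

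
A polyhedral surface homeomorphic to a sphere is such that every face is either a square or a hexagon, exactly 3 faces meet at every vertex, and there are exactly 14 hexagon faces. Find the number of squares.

6

Let x be the number of squares; then F = 14 + x.
Edge–face incidences: 2E = 6·14 + 4·x = 84 + 4x.
Every vertex has degree 3, so 3V = 2E.
Euler: V − E + F = 2 ⇒ (2E)/3 − E + (14 + x) = 2.
Multiply by 6: 2·(2E) − 3·(2E) + 6·(14 + x) = 12, i.e. 84 + 6x − (84 + 4x) = 12.
Collecting terms: 2x = 12, so x = 6.
Then 2E = 84 + 4·6 = 108, so E = 54, V = 2E/3 = 36, F = 14 + 6 = 20.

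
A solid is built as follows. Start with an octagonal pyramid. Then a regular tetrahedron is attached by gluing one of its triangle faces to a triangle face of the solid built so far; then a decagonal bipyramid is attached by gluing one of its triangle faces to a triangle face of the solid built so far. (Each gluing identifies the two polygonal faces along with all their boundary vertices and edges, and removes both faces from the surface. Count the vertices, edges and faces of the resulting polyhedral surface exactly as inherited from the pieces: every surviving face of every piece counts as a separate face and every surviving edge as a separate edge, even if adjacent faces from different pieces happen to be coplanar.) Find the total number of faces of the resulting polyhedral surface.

An octagonal pyramid: V=9, E=16, F=9.
Attach a regular tetrahedron (V=4, E=6, F=4) along a 3-gon: merge 3 vertices and 3 edges, delete both glued faces → V=10, E=19, F=11.
Attach a decagonal bipyramid (V=12, E=30, F=20) along a 3-gon: merge 3 vertices and 3 edges, delete both glued faces → V=19, E=46, F=29.
Check: V − E + F = 19 − 46 + 29 = 2.

29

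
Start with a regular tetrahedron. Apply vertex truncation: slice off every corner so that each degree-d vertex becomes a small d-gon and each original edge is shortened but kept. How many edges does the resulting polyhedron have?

The base solid has V = 4, E = 6, F = 4.
Truncation replaces each original edge-end by a new vertex, so V′ = 2E = 12.
Each original edge survives, and each old vertex of degree d contributes d new edges; summing degrees gives Σd = 2E, so E′ = E + 2E = 3E = 18.
Each original face survives and each original vertex becomes one new face: F′ = F + V = 8.

18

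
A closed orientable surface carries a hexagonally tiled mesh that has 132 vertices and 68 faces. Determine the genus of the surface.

Every face is a hexagon, so 2E = 6·68 = 408, giving E = 204.
χ = V − E + F = 132 − 204 + 68 = -4.
For a closed orientable surface χ = 2 − 2g, so g = (2 − (-4))/2 = 3.

3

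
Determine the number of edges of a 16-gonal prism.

48

A prism on an n-gon has two n-gon bases and n rectangular sides: V = 2·16 = 32, E = 3·16 = 48, F = 16 + 2 = 18.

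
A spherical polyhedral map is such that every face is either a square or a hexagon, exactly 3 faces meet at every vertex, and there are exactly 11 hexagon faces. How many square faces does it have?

Let x be the number of squares; then F = 11 + x.
Edge–face incidences: 2E = 6·11 + 4·x = 66 + 4x.
Every vertex has degree 3, so 3V = 2E.
Euler: V − E + F = 2 ⇒ (2E)/3 − E + (11 + x) = 2.
Multiply by 6: 2·(2E) − 3·(2E) + 6·(11 + x) = 12, i.e. 66 + 6x − (66 + 4x) = 12.
Collecting terms: 2x = 12, so x = 6.
Then 2E = 66 + 4·6 = 90, so E = 45, V = 2E/3 = 30, F = 11 + 6 = 17.

6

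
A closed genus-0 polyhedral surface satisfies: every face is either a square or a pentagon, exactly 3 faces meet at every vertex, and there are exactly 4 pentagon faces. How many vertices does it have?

Let x be the number of squares; then F = 4 + x.
Edge–face incidences: 2E = 5·4 + 4·x = 20 + 4x.
Every vertex has degree 3, so 3V = 2E.
Euler: V − E + F = 2 ⇒ (2E)/3 − E + (4 + x) = 2.
Multiply by 6: 2·(2E) − 3·(2E) + 6·(4 + x) = 12, i.e. 24 + 6x − (20 + 4x) = 12.
Collecting terms: 2x + 4 = 12, so 2x = 8, so x = 4.
Then 2E = 20 + 4·4 = 36, so E = 18, V = 2E/3 = 12, F = 4 + 4 = 8.

12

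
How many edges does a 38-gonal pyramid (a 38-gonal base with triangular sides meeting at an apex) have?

A pyramid on an n-gon base has one n-gon and n triangles: V = 38 + 1 = 39, E = 2·38 = 76, F = 38 + 1 = 39.
Check: V − E + F = 39 − 76 + 39 = 2.

76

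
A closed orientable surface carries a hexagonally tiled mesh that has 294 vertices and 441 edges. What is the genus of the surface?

1

Every face is a hexagon and each edge borders two faces, so 6F = 2·441, giving F = 147.
χ = V − E + F = 294 − 441 + 147 = 0.
For a closed orientable surface χ = 2 − 2g, so g = (2 − (0))/2 = 1.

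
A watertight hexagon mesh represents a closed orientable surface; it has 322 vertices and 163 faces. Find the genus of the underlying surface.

3

Every face is a hexagon, so 2E = 6·163 = 978, giving E = 489.
χ = V − E + F = 322 − 489 + 163 = -4.
For a closed orientable surface χ = 2 − 2g, so g = (2 − (-4))/2 = 3.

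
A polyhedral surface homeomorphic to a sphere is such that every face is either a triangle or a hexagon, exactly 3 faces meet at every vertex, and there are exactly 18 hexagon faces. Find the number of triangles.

Let x be the number of triangles; then F = 18 + x.
Edge–face incidences: 2E = 6·18 + 3·x = 108 + 3x.
Every vertex has degree 3, so 3V = 2E.
Euler: V − E + F = 2 ⇒ (2E)/3 − E + (18 + x) = 2.
Multiply by 6: 2·(2E) − 3·(2E) + 6·(18 + x) = 12, i.e. 108 + 6x − (108 + 3x) = 12.
Collecting terms: 3x = 12, so x = 4.
Then 2E = 108 + 3·4 = 120, so E = 60, V = 2E/3 = 40, F = 18 + 4 = 22.

4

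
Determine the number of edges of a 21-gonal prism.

A prism on an n-gon has two n-gon bases and n rectangular sides: V = 2·21 = 42, E = 3·21 = 63, F = 21 + 2 = 23.

63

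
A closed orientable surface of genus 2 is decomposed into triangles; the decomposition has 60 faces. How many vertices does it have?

χ = 2 − 2·2 = -2, and every face is a triangle so 3F = 2E.
E = 3·60/2 = 90. Then V = -2 + E − F = -2 + 90 − 60 = 28.

28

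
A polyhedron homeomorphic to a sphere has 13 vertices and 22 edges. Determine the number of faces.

Here V − E + F = 2.
F = 2 − V + E = 2 − 13 + 22 = 11.

11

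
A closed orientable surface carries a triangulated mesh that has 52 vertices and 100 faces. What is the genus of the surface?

Every face is a triangle, so 2E = 3·100 = 300, giving E = 150.
χ = V − E + F = 52 − 150 + 100 = 2.
For a closed orientable surface χ = 2 − 2g, so g = (2 − (2))/2 = 0.

0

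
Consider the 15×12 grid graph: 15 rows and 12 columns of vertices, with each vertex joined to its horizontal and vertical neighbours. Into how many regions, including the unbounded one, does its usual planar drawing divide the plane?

The grid has V = 15·12 = 180 vertices and E = 15·11 + 12·14 = 333 edges.
F = 2 − V + E = 2 − 180 + 333 = 155.

155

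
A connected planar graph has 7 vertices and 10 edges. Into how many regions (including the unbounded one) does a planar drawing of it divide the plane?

Euler's formula for a connected plane graph: V − E + F = 2, so F = 2 − 7 + 10 = 5.

5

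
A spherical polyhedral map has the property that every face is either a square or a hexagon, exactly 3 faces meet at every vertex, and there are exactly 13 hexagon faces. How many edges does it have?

51

Let x be the number of squares; then F = 13 + x.
Edge–face incidences: 2E = 6·13 + 4·x = 78 + 4x.
Every vertex has degree 3, so 3V = 2E.
Euler: V − E + F = 2 ⇒ (2E)/3 − E + (13 + x) = 2.
Multiply by 6: 2·(2E) − 3·(2E) + 6·(13 + x) = 12, i.e. 78 + 6x − (78 + 4x) = 12.
Collecting terms: 2x = 12, so x = 6.
Then 2E = 78 + 4·6 = 102, so E = 51, V = 2E/3 = 34, F = 13 + 6 = 19.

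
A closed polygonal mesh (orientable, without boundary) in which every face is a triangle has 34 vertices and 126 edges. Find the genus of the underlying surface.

Every face is a triangle and each edge borders two faces, so 3F = 2·126, giving F = 84.
χ = V − E + F = 34 − 126 + 84 = -8.
For a closed orientable surface χ = 2 − 2g, so g = (2 − (-8))/2 = 5.

5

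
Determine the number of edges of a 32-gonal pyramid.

64

A pyramid on an n-gon base has one n-gon and n triangles: V = 32 + 1 = 33, E = 2·32 = 64, F = 32 + 1 = 33.
Check: V − E + F = 33 − 64 + 33 = 2.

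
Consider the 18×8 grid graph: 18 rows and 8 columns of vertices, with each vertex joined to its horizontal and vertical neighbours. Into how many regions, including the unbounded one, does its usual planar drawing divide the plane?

The grid has V = 18·8 = 144 vertices and E = 18·7 + 8·17 = 262 edges.
F = 2 − V + E = 2 − 144 + 262 = 120.

120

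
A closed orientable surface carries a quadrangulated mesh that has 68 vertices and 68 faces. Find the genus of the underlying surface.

Every face is a square, so 2E = 4·68 = 272, giving E = 136.
χ = V − E + F = 68 − 136 + 68 = 0.
For a closed orientable surface χ = 2 − 2g, so g = (2 − (0))/2 = 1.

1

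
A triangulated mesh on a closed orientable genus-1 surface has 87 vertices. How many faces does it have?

χ = 2 − 2·1 = 0, and every face is a triangle so 3F = 2E.
V − E + F = 0 with E = 3F/2 gives 87 − (3/2 − 1)·F = 0, so F = 174 and E = 261.

174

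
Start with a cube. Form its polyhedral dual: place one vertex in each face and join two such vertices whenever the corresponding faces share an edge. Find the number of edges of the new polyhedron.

The base solid has V = 8, E = 12, F = 6.
The dual swaps V and F and preserves E: V′ = F = 6, E′ = E = 12, F′ = V = 8.

12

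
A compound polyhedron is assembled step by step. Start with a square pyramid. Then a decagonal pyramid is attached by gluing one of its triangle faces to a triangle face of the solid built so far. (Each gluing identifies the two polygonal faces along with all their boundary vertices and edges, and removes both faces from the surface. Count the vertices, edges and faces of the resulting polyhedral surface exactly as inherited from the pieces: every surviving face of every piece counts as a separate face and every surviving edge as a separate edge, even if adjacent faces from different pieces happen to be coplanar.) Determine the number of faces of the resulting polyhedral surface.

A square pyramid: V=5, E=8, F=5.
Attach a decagonal pyramid (V=11, E=20, F=11) along a 3-gon: merge 3 vertices and 3 edges, delete both glued faces → V=13, E=25, F=14.
Check: V − E + F = 13 − 25 + 14 = 2.

14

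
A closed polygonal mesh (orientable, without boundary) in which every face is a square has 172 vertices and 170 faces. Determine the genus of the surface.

Every face is a square, so 2E = 4·170 = 680, giving E = 340.
χ = V − E + F = 172 − 340 + 170 = 2.
For a closed orientable surface χ = 2 − 2g, so g = (2 − (2))/2 = 0.

0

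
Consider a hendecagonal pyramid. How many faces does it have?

12

A pyramid on an n-gon base has one n-gon and n triangles: V = 11 + 1 = 12, E = 2·11 = 22, F = 11 + 1 = 12.
Check: V − E + F = 12 − 22 + 12 = 2.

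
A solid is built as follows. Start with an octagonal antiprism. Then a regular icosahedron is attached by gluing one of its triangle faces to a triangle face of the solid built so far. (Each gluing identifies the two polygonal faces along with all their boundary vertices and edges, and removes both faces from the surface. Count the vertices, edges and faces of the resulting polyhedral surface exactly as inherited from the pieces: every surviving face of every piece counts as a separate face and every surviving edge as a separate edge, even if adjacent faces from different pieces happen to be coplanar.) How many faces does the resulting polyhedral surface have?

An octagonal antiprism: V=16, E=32, F=18.
Attach a regular icosahedron (V=12, E=30, F=20) along a 3-gon: merge 3 vertices and 3 edges, delete both glued faces → V=25, E=59, F=36.
Check: V − E + F = 25 − 59 + 36 = 2.

36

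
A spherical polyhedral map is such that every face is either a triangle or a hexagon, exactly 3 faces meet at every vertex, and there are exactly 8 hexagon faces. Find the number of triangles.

4

Let x be the number of triangles; then F = 8 + x.
Edge–face incidences: 2E = 6·8 + 3·x = 48 + 3x.
Every vertex has degree 3, so 3V = 2E.
Euler: V − E + F = 2 ⇒ (2E)/3 − E + (8 + x) = 2.
Multiply by 6: 2·(2E) − 3·(2E) + 6·(8 + x) = 12, i.e. 48 + 6x − (48 + 3x) = 12.
Collecting terms: 3x = 12, so x = 4.
Then 2E = 48 + 3·4 = 60, so E = 30, V = 2E/3 = 20, F = 8 + 4 = 12.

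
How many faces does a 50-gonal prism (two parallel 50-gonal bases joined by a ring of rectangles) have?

52

A prism on an n-gon has two n-gon bases and n rectangular sides: V = 2·50 = 100, E = 3·50 = 150, F = 50 + 2 = 52.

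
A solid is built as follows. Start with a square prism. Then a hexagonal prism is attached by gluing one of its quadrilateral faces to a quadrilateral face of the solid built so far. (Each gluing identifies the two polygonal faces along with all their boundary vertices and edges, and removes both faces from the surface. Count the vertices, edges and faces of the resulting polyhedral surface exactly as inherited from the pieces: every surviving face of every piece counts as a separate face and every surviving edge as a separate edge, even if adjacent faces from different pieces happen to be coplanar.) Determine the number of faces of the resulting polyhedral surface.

12

A square prism: V=8, E=12, F=6.
Attach a hexagonal prism (V=12, E=18, F=8) along a 4-gon: merge 4 vertices and 4 edges, delete both glued faces → V=16, E=26, F=12.
Check: V − E + F = 16 − 26 + 12 = 2.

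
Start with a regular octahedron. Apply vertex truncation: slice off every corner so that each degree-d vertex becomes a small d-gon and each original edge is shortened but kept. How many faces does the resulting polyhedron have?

14

The base solid has V = 6, E = 12, F = 8.
Truncation replaces each original edge-end by a new vertex, so V′ = 2E = 24.
Each original edge survives, and each old vertex of degree d contributes d new edges; summing degrees gives Σd = 2E, so E′ = E + 2E = 3E = 36.
Each original face survives and each original vertex becomes one new face: F′ = F + V = 14.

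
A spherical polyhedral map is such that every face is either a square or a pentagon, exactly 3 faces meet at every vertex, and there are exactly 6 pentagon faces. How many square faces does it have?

Let x be the number of squares; then F = 6 + x.
Edge–face incidences: 2E = 5·6 + 4·x = 30 + 4x.
Every vertex has degree 3, so 3V = 2E.
Euler: V − E + F = 2 ⇒ (2E)/3 − E + (6 + x) = 2.
Multiply by 6: 2·(2E) − 3·(2E) + 6·(6 + x) = 12, i.e. 36 + 6x − (30 + 4x) = 12.
Collecting terms: 2x + 6 = 12, so 2x = 6, so x = 3.
Then 2E = 30 + 4·3 = 42, so E = 21, V = 2E/3 = 14, F = 6 + 3 = 9.

3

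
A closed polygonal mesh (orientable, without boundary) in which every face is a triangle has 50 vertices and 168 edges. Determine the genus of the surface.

4

Every face is a triangle and each edge borders two faces, so 3F = 2·168, giving F = 112.
χ = V − E + F = 50 − 168 + 112 = -6.
For a closed orientable surface χ = 2 − 2g, so g = (2 − (-6))/2 = 4.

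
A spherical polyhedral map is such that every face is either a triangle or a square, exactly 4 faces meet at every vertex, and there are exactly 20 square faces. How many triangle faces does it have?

Let x be the number of triangles; then F = 20 + x.
Edge–face incidences: 2E = 4·20 + 3·x = 80 + 3x.
Every vertex has degree 4, so 4V = 2E.
Euler: V − E + F = 2 ⇒ (2E)/4 − E + (20 + x) = 2.
Multiply by 8: 2·(2E) − 4·(2E) + 8·(20 + x) = 16, i.e. 160 + 8x − 2·(80 + 3x) = 16.
Collecting terms: 2x = 16, so x = 8.
Then 2E = 80 + 3·8 = 104, so E = 52, V = 2E/4 = 26, F = 20 + 8 = 28.

8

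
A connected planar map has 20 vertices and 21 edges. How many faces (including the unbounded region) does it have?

3

Euler's formula for a connected plane graph: V − E + F = 2, so F = 2 − 20 + 21 = 3.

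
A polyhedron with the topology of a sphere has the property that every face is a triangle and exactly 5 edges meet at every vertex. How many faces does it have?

Each face has 3 edges and each edge borders two faces, so 2E = 3F.
Each vertex has degree 5, so 5V = 2E and hence V = 3F/5.
Euler: V − E + F = 2 ⇒ (3F/5) − (3F/2) + F = 2.
Multiply by 10: (6 − 15 + 10)F = 20, i.e. 1F = 20.
So F = 20, E = 3·20/2 = 30, V = 3·20/5 = 12.

20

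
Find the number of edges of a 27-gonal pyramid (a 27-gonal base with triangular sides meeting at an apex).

A pyramid on an n-gon base has one n-gon and n triangles: V = 27 + 1 = 28, E = 2·27 = 54, F = 27 + 1 = 28.

54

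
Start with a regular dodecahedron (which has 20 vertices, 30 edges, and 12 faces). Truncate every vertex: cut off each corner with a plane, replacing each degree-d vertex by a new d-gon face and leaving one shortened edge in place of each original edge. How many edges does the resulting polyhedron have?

Truncation replaces each original edge-end by a new vertex, so V′ = 2E = 60.
Each original edge survives, and each old vertex of degree d contributes d new edges; summing degrees gives Σd = 2E, so E′ = E + 2E = 3E = 90.
Each original face survives and each original vertex becomes one new face: F′ = F + V = 32.

90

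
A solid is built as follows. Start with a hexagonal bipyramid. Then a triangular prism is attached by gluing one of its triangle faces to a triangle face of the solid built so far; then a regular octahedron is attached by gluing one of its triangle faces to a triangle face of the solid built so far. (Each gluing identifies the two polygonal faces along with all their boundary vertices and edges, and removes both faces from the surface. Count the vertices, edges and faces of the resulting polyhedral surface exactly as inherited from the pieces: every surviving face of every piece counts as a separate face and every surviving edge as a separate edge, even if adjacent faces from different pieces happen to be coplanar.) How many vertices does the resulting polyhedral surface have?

A hexagonal bipyramid: V=8, E=18, F=12.
Attach a triangular prism (V=6, E=9, F=5) along a 3-gon: merge 3 vertices and 3 edges, delete both glued faces → V=11, E=24, F=15.
Attach a regular octahedron (V=6, E=12, F=8) along a 3-gon: merge 3 vertices and 3 edges, delete both glued faces → V=14, E=33, F=21.
Check: V − E + F = 14 − 33 + 21 = 2.

14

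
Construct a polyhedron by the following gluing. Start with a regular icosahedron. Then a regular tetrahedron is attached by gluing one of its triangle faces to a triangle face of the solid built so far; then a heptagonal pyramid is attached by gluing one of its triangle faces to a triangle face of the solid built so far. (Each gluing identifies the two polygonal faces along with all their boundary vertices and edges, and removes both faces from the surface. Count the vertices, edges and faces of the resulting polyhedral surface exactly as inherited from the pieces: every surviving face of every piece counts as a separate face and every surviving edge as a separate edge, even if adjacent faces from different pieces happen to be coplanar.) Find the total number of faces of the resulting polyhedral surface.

A regular icosahedron: V=12, E=30, F=20.
Attach a regular tetrahedron (V=4, E=6, F=4) along a 3-gon: merge 3 vertices and 3 edges, delete both glued faces → V=13, E=33, F=22.
Attach a heptagonal pyramid (V=8, E=14, F=8) along a 3-gon: merge 3 vertices and 3 edges, delete both glued faces → V=18, E=44, F=28.
Check: V − E + F = 18 − 44 + 28 = 2.

28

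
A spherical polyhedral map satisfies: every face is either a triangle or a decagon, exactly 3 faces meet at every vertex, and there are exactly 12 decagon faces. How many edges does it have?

Let x be the number of triangles; then F = 12 + x.
Edge–face incidences: 2E = 10·12 + 3·x = 120 + 3x.
Every vertex has degree 3, so 3V = 2E.
Euler: V − E + F = 2 ⇒ (2E)/3 − E + (12 + x) = 2.
Multiply by 6: 2·(2E) − 3·(2E) + 6·(12 + x) = 12, i.e. 72 + 6x − (120 + 3x) = 12.
Collecting terms: 3x − 48 = 12, so 3x = 60, so x = 20.
Then 2E = 120 + 3·20 = 180, so E = 90, V = 2E/3 = 60, F = 12 + 20 = 32.

90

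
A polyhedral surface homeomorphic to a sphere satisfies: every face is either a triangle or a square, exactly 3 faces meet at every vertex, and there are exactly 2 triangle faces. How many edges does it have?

Let x be the number of squares; then F = 2 + x.
Edge–face incidences: 2E = 3·2 + 4·x = 6 + 4x.
Every vertex has degree 3, so 3V = 2E.
Euler: V − E + F = 2 ⇒ (2E)/3 − E + (2 + x) = 2.
Multiply by 6: 2·(2E) − 3·(2E) + 6·(2 + x) = 12, i.e. 12 + 6x − (6 + 4x) = 12.
Collecting terms: 2x + 6 = 12, so 2x = 6, so x = 3.
Then 2E = 6 + 4·3 = 18, so E = 9, V = 2E/3 = 6, F = 2 + 3 = 5.

9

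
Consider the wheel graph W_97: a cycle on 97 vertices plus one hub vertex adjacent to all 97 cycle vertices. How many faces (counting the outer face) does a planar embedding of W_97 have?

W_97 has V = 97 + 1 = 98 vertices and E = 2·97 = 194 edges.
By Euler's formula F = 2 − V + E = 2 − 98 + 194 = 98.

98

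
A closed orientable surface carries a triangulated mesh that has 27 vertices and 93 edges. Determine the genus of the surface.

3

Every face is a triangle and each edge borders two faces, so 3F = 2·93, giving F = 62.
χ = V − E + F = 27 − 93 + 62 = -4.
For a closed orientable surface χ = 2 − 2g, so g = (2 − (-4))/2 = 3.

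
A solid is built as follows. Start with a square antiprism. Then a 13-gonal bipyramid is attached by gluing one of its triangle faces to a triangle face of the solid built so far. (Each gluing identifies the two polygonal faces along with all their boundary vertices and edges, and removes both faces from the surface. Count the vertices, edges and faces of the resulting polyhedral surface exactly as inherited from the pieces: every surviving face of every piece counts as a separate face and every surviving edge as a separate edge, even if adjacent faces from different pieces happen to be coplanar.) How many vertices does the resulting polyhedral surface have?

A square antiprism: V=8, E=16, F=10.
Attach a 13-gonal bipyramid (V=15, E=39, F=26) along a 3-gon: merge 3 vertices and 3 edges, delete both glued faces → V=20, E=52, F=34.
Check: V − E + F = 20 − 52 + 34 = 2.

20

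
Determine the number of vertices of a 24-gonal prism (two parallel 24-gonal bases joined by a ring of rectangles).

A prism on an n-gon has two n-gon bases and n rectangular sides: V = 2·24 = 48, E = 3·24 = 72, F = 24 + 2 = 26.
Check: V − E + F = 48 − 72 + 26 = 2.

48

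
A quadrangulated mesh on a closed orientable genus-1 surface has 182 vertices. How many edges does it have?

364

χ = 2 − 2·1 = 0, and every face is a square so 4F = 2E.
V − E + F = 0 with E = 4F/2 gives 182 − (4/2 − 1)·F = 0, so F = 182 and E = 364.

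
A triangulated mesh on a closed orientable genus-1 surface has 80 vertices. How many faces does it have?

160

χ = 2 − 2·1 = 0, and every face is a triangle so 3F = 2E.
V − E + F = 0 with E = 3F/2 gives 80 − (3/2 − 1)·F = 0, so F = 160 and E = 240.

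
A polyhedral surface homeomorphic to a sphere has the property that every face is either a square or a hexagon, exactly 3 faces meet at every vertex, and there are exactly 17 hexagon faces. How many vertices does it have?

42

Let x be the number of squares; then F = 17 + x.
Edge–face incidences: 2E = 6·17 + 4·x = 102 + 4x.
Every vertex has degree 3, so 3V = 2E.
Euler: V − E + F = 2 ⇒ (2E)/3 − E + (17 + x) = 2.
Multiply by 6: 2·(2E) − 3·(2E) + 6·(17 + x) = 12, i.e. 102 + 6x − (102 + 4x) = 12.
Collecting terms: 2x = 12, so x = 6.
Then 2E = 102 + 4·6 = 126, so E = 63, V = 2E/3 = 42, F = 17 + 6 = 23.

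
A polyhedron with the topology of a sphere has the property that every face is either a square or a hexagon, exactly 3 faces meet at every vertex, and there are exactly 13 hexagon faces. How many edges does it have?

51

Let x be the number of squares; then F = 13 + x.
Edge–face incidences: 2E = 6·13 + 4·x = 78 + 4x.
Every vertex has degree 3, so 3V = 2E.
Euler: V − E + F = 2 ⇒ (2E)/3 − E + (13 + x) = 2.
Multiply by 6: 2·(2E) − 3·(2E) + 6·(13 + x) = 12, i.e. 78 + 6x − (78 + 4x) = 12.
Collecting terms: 2x = 12, so x = 6.
Then 2E = 78 + 4·6 = 102, so E = 51, V = 2E/3 = 34, F = 13 + 6 = 19.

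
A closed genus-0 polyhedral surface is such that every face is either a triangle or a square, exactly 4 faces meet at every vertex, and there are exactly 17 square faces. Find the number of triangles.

Let x be the number of triangles; then F = 17 + x.
Edge–face incidences: 2E = 4·17 + 3·x = 68 + 3x.
Every vertex has degree 4, so 4V = 2E.
Euler: V − E + F = 2 ⇒ (2E)/4 − E + (17 + x) = 2.
Multiply by 8: 2·(2E) − 4·(2E) + 8·(17 + x) = 16, i.e. 136 + 8x − 2·(68 + 3x) = 16.
Collecting terms: 2x = 16, so x = 8.
Then 2E = 68 + 3·8 = 92, so E = 46, V = 2E/4 = 23, F = 17 + 8 = 25.

8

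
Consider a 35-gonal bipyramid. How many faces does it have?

70

A bipyramid over an n-gon has 2n triangular faces and n + 2 vertices: V = 35 + 2 = 37, E = 3·35 = 105, F = 2·35 = 70.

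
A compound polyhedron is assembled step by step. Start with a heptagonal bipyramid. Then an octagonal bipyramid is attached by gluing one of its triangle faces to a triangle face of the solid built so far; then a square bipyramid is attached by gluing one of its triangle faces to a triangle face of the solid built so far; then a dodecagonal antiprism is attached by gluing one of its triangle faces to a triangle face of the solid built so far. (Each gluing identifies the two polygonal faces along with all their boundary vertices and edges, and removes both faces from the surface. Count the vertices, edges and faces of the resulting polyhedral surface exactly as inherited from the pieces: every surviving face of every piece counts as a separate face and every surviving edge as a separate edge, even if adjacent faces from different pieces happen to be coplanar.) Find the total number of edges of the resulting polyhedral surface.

A heptagonal bipyramid: V=9, E=21, F=14.
Attach an octagonal bipyramid (V=10, E=24, F=16) along a 3-gon: merge 3 vertices and 3 edges, delete both glued faces → V=16, E=42, F=28.
Attach a square bipyramid (V=6, E=12, F=8) along a 3-gon: merge 3 vertices and 3 edges, delete both glued faces → V=19, E=51, F=34.
Attach a dodecagonal antiprism (V=24, E=48, F=26) along a 3-gon: merge 3 vertices and 3 edges, delete both glued faces → V=40, E=96, F=58.
Check: V − E + F = 40 − 96 + 58 = 2.

96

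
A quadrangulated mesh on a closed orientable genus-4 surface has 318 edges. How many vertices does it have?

χ = 2 − 2·4 = -6, and every face is a square so 4F = 2E.
F = 2E/4 = 159. Then V = -6 + E − F = -6 + 318 − 159 = 153.

153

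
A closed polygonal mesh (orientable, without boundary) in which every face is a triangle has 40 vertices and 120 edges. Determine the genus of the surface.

1

Every face is a triangle and each edge borders two faces, so 3F = 2·120, giving F = 80.
χ = V − E + F = 40 − 120 + 80 = 0.
For a closed orientable surface χ = 2 − 2g, so g = (2 − (0))/2 = 1.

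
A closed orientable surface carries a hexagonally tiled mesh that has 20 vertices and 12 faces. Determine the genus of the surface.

Every face is a hexagon, so 2E = 6·12 = 72, giving E = 36.
χ = V − E + F = 20 − 36 + 12 = -4.
For a closed orientable surface χ = 2 − 2g, so g = (2 − (-4))/2 = 3.

3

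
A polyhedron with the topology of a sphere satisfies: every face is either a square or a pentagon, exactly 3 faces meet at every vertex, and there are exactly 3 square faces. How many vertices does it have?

14

Let x be the number of pentagons; then F = 3 + x.
Edge–face incidences: 2E = 4·3 + 5·x = 12 + 5x.
Every vertex has degree 3, so 3V = 2E.
Euler: V − E + F = 2 ⇒ (2E)/3 − E + (3 + x) = 2.
Multiply by 6: 2·(2E) − 3·(2E) + 6·(3 + x) = 12, i.e. 18 + 6x − (12 + 5x) = 12.
Collecting terms: x + 6 = 12, so x = 6.
Then 2E = 12 + 5·6 = 42, so E = 21, V = 2E/3 = 14, F = 3 + 6 = 9.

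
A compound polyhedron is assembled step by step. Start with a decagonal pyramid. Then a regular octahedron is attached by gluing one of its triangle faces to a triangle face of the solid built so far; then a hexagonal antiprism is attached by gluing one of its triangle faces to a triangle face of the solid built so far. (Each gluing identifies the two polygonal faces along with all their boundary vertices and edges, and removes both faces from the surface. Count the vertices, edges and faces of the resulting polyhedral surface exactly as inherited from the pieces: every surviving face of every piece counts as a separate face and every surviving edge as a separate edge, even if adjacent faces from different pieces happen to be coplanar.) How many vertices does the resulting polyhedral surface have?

A decagonal pyramid: V=11, E=20, F=11.
Attach a regular octahedron (V=6, E=12, F=8) along a 3-gon: merge 3 vertices and 3 edges, delete both glued faces → V=14, E=29, F=17.
Attach a hexagonal antiprism (V=12, E=24, F=14) along a 3-gon: merge 3 vertices and 3 edges, delete both glued faces → V=23, E=50, F=29.
Check: V − E + F = 23 − 50 + 29 = 2.

23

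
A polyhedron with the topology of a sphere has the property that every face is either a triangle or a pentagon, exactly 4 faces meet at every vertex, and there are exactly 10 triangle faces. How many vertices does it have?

Let x be the number of pentagons; then F = 10 + x.
Edge–face incidences: 2E = 3·10 + 5·x = 30 + 5x.
Every vertex has degree 4, so 4V = 2E.
Euler: V − E + F = 2 ⇒ (2E)/4 − E + (10 + x) = 2.
Multiply by 8: 2·(2E) − 4·(2E) + 8·(10 + x) = 16, i.e. 80 + 8x − 2·(30 + 5x) = 16.
Collecting terms: −2x + 20 = 16, so −2x = −4, so x = 2.
Then 2E = 30 + 5·2 = 40, so E = 20, V = 2E/4 = 10, F = 10 + 2 = 12.

10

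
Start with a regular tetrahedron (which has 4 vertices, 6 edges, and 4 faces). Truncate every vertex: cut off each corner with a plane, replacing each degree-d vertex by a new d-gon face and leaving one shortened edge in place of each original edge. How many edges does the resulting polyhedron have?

18

Truncation replaces each original edge-end by a new vertex, so V′ = 2E = 12.
Each original edge survives, and each old vertex of degree d contributes d new edges; summing degrees gives Σd = 2E, so E′ = E + 2E = 3E = 18.
Each original face survives and each original vertex becomes one new face: F′ = F + V = 8.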